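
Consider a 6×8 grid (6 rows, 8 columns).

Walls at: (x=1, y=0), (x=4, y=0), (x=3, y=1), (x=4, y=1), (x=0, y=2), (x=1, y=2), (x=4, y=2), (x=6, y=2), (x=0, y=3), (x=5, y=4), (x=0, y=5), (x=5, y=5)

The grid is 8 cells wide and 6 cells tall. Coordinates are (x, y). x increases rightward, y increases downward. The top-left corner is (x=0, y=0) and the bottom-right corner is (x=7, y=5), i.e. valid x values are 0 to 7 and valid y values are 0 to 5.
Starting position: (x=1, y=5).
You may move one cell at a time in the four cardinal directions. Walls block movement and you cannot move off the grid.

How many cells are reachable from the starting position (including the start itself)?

BFS flood-fill from (x=1, y=5):
  Distance 0: (x=1, y=5)
  Distance 1: (x=1, y=4), (x=2, y=5)
  Distance 2: (x=1, y=3), (x=0, y=4), (x=2, y=4), (x=3, y=5)
  Distance 3: (x=2, y=3), (x=3, y=4), (x=4, y=5)
  Distance 4: (x=2, y=2), (x=3, y=3), (x=4, y=4)
  Distance 5: (x=2, y=1), (x=3, y=2), (x=4, y=3)
  Distance 6: (x=2, y=0), (x=1, y=1), (x=5, y=3)
  Distance 7: (x=3, y=0), (x=0, y=1), (x=5, y=2), (x=6, y=3)
  Distance 8: (x=0, y=0), (x=5, y=1), (x=7, y=3), (x=6, y=4)
  Distance 9: (x=5, y=0), (x=6, y=1), (x=7, y=2), (x=7, y=4), (x=6, y=5)
  Distance 10: (x=6, y=0), (x=7, y=1), (x=7, y=5)
  Distance 11: (x=7, y=0)
Total reachable: 36 (grid has 36 open cells total)

Answer: Reachable cells: 36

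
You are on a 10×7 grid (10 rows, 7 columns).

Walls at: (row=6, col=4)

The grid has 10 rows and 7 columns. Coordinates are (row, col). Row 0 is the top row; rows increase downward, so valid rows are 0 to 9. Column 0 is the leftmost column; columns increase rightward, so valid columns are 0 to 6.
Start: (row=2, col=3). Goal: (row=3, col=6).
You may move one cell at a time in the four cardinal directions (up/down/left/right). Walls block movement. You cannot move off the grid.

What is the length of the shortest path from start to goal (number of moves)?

Answer: Shortest path length: 4

Derivation:
BFS from (row=2, col=3) until reaching (row=3, col=6):
  Distance 0: (row=2, col=3)
  Distance 1: (row=1, col=3), (row=2, col=2), (row=2, col=4), (row=3, col=3)
  Distance 2: (row=0, col=3), (row=1, col=2), (row=1, col=4), (row=2, col=1), (row=2, col=5), (row=3, col=2), (row=3, col=4), (row=4, col=3)
  Distance 3: (row=0, col=2), (row=0, col=4), (row=1, col=1), (row=1, col=5), (row=2, col=0), (row=2, col=6), (row=3, col=1), (row=3, col=5), (row=4, col=2), (row=4, col=4), (row=5, col=3)
  Distance 4: (row=0, col=1), (row=0, col=5), (row=1, col=0), (row=1, col=6), (row=3, col=0), (row=3, col=6), (row=4, col=1), (row=4, col=5), (row=5, col=2), (row=5, col=4), (row=6, col=3)  <- goal reached here
One shortest path (4 moves): (row=2, col=3) -> (row=2, col=4) -> (row=2, col=5) -> (row=2, col=6) -> (row=3, col=6)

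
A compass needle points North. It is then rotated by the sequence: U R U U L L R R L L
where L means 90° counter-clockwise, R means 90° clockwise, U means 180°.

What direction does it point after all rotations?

Start: North
  U (U-turn (180°)) -> South
  R (right (90° clockwise)) -> West
  U (U-turn (180°)) -> East
  U (U-turn (180°)) -> West
  L (left (90° counter-clockwise)) -> South
  L (left (90° counter-clockwise)) -> East
  R (right (90° clockwise)) -> South
  R (right (90° clockwise)) -> West
  L (left (90° counter-clockwise)) -> South
  L (left (90° counter-clockwise)) -> East
Final: East

Answer: Final heading: East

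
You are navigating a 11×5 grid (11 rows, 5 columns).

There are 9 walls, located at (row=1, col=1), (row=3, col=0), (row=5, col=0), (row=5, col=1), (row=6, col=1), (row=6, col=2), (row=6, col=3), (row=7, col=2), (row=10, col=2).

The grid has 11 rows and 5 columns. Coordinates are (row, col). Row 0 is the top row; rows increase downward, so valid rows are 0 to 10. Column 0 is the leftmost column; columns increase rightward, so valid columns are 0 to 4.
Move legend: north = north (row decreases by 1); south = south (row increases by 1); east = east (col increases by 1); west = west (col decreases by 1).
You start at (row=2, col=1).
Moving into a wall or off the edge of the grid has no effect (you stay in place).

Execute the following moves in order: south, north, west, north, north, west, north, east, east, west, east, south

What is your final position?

Answer: Final position: (row=1, col=2)

Derivation:
Start: (row=2, col=1)
  south (south): (row=2, col=1) -> (row=3, col=1)
  north (north): (row=3, col=1) -> (row=2, col=1)
  west (west): (row=2, col=1) -> (row=2, col=0)
  north (north): (row=2, col=0) -> (row=1, col=0)
  north (north): (row=1, col=0) -> (row=0, col=0)
  west (west): blocked, stay at (row=0, col=0)
  north (north): blocked, stay at (row=0, col=0)
  east (east): (row=0, col=0) -> (row=0, col=1)
  east (east): (row=0, col=1) -> (row=0, col=2)
  west (west): (row=0, col=2) -> (row=0, col=1)
  east (east): (row=0, col=1) -> (row=0, col=2)
  south (south): (row=0, col=2) -> (row=1, col=2)
Final: (row=1, col=2)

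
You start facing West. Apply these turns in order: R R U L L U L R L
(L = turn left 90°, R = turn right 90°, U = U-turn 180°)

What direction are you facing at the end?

Answer: Final heading: South

Derivation:
Start: West
  R (right (90° clockwise)) -> North
  R (right (90° clockwise)) -> East
  U (U-turn (180°)) -> West
  L (left (90° counter-clockwise)) -> South
  L (left (90° counter-clockwise)) -> East
  U (U-turn (180°)) -> West
  L (left (90° counter-clockwise)) -> South
  R (right (90° clockwise)) -> West
  L (left (90° counter-clockwise)) -> South
Final: South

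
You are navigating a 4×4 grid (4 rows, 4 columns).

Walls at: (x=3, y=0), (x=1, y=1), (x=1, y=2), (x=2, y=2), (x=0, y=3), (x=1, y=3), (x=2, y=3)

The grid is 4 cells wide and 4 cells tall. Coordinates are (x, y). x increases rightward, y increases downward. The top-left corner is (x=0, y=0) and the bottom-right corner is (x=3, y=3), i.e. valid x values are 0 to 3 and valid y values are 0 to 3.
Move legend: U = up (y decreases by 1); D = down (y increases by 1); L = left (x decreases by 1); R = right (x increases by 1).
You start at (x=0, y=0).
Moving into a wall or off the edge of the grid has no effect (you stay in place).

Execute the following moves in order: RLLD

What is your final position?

Answer: Final position: (x=0, y=1)

Derivation:
Start: (x=0, y=0)
  R (right): (x=0, y=0) -> (x=1, y=0)
  L (left): (x=1, y=0) -> (x=0, y=0)
  L (left): blocked, stay at (x=0, y=0)
  D (down): (x=0, y=0) -> (x=0, y=1)
Final: (x=0, y=1)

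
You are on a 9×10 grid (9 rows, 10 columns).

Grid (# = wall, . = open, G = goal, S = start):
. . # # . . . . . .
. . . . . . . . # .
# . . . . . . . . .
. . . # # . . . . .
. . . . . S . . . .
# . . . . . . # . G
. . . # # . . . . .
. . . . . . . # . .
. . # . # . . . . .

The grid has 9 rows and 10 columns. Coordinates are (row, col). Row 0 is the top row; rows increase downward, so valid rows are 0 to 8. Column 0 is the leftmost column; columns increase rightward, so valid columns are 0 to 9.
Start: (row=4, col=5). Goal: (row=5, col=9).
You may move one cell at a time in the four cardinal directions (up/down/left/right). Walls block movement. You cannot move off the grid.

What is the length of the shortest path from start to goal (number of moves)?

BFS from (row=4, col=5) until reaching (row=5, col=9):
  Distance 0: (row=4, col=5)
  Distance 1: (row=3, col=5), (row=4, col=4), (row=4, col=6), (row=5, col=5)
  Distance 2: (row=2, col=5), (row=3, col=6), (row=4, col=3), (row=4, col=7), (row=5, col=4), (row=5, col=6), (row=6, col=5)
  Distance 3: (row=1, col=5), (row=2, col=4), (row=2, col=6), (row=3, col=7), (row=4, col=2), (row=4, col=8), (row=5, col=3), (row=6, col=6), (row=7, col=5)
  Distance 4: (row=0, col=5), (row=1, col=4), (row=1, col=6), (row=2, col=3), (row=2, col=7), (row=3, col=2), (row=3, col=8), (row=4, col=1), (row=4, col=9), (row=5, col=2), (row=5, col=8), (row=6, col=7), (row=7, col=4), (row=7, col=6), (row=8, col=5)
  Distance 5: (row=0, col=4), (row=0, col=6), (row=1, col=3), (row=1, col=7), (row=2, col=2), (row=2, col=8), (row=3, col=1), (row=3, col=9), (row=4, col=0), (row=5, col=1), (row=5, col=9), (row=6, col=2), (row=6, col=8), (row=7, col=3), (row=8, col=6)  <- goal reached here
One shortest path (5 moves): (row=4, col=5) -> (row=4, col=6) -> (row=4, col=7) -> (row=4, col=8) -> (row=4, col=9) -> (row=5, col=9)

Answer: Shortest path length: 5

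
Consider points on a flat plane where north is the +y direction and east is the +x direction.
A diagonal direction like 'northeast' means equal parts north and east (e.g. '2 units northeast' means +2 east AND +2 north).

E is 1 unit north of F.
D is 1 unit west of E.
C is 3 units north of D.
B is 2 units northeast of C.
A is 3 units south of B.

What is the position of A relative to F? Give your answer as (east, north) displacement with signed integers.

Place F at the origin (east=0, north=0).
  E is 1 unit north of F: delta (east=+0, north=+1); E at (east=0, north=1).
  D is 1 unit west of E: delta (east=-1, north=+0); D at (east=-1, north=1).
  C is 3 units north of D: delta (east=+0, north=+3); C at (east=-1, north=4).
  B is 2 units northeast of C: delta (east=+2, north=+2); B at (east=1, north=6).
  A is 3 units south of B: delta (east=+0, north=-3); A at (east=1, north=3).
Therefore A relative to F: (east=1, north=3).

Answer: A is at (east=1, north=3) relative to F.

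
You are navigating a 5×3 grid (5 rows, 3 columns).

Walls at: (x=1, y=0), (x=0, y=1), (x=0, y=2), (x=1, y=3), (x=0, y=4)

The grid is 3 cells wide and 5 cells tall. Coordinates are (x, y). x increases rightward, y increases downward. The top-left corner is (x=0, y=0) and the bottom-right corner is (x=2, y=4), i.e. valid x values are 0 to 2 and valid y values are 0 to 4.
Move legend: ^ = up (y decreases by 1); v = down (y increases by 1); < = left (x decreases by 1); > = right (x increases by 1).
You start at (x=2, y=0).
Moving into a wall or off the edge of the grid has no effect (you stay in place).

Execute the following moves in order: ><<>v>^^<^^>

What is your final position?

Start: (x=2, y=0)
  > (right): blocked, stay at (x=2, y=0)
  < (left): blocked, stay at (x=2, y=0)
  < (left): blocked, stay at (x=2, y=0)
  > (right): blocked, stay at (x=2, y=0)
  v (down): (x=2, y=0) -> (x=2, y=1)
  > (right): blocked, stay at (x=2, y=1)
  ^ (up): (x=2, y=1) -> (x=2, y=0)
  ^ (up): blocked, stay at (x=2, y=0)
  < (left): blocked, stay at (x=2, y=0)
  ^ (up): blocked, stay at (x=2, y=0)
  ^ (up): blocked, stay at (x=2, y=0)
  > (right): blocked, stay at (x=2, y=0)
Final: (x=2, y=0)

Answer: Final position: (x=2, y=0)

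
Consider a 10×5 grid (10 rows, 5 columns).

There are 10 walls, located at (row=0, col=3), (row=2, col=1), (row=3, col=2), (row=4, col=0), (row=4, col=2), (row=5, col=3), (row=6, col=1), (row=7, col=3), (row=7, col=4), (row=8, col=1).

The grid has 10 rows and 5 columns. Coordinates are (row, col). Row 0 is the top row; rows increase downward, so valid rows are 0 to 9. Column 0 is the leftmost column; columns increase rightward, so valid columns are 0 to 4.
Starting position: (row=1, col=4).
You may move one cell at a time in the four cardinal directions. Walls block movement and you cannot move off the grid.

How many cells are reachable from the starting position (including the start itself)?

Answer: Reachable cells: 40

Derivation:
BFS flood-fill from (row=1, col=4):
  Distance 0: (row=1, col=4)
  Distance 1: (row=0, col=4), (row=1, col=3), (row=2, col=4)
  Distance 2: (row=1, col=2), (row=2, col=3), (row=3, col=4)
  Distance 3: (row=0, col=2), (row=1, col=1), (row=2, col=2), (row=3, col=3), (row=4, col=4)
  Distance 4: (row=0, col=1), (row=1, col=0), (row=4, col=3), (row=5, col=4)
  Distance 5: (row=0, col=0), (row=2, col=0), (row=6, col=4)
  Distance 6: (row=3, col=0), (row=6, col=3)
  Distance 7: (row=3, col=1), (row=6, col=2)
  Distance 8: (row=4, col=1), (row=5, col=2), (row=7, col=2)
  Distance 9: (row=5, col=1), (row=7, col=1), (row=8, col=2)
  Distance 10: (row=5, col=0), (row=7, col=0), (row=8, col=3), (row=9, col=2)
  Distance 11: (row=6, col=0), (row=8, col=0), (row=8, col=4), (row=9, col=1), (row=9, col=3)
  Distance 12: (row=9, col=0), (row=9, col=4)
Total reachable: 40 (grid has 40 open cells total)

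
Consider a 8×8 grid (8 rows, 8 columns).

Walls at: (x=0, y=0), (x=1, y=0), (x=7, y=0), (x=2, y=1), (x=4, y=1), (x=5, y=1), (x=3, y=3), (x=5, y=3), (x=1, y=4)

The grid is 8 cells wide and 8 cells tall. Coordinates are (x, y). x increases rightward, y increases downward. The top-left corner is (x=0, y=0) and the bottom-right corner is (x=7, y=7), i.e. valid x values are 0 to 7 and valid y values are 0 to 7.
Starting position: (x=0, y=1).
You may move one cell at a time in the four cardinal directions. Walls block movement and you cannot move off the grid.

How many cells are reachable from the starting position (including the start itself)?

BFS flood-fill from (x=0, y=1):
  Distance 0: (x=0, y=1)
  Distance 1: (x=1, y=1), (x=0, y=2)
  Distance 2: (x=1, y=2), (x=0, y=3)
  Distance 3: (x=2, y=2), (x=1, y=3), (x=0, y=4)
  Distance 4: (x=3, y=2), (x=2, y=3), (x=0, y=5)
  Distance 5: (x=3, y=1), (x=4, y=2), (x=2, y=4), (x=1, y=5), (x=0, y=6)
  Distance 6: (x=3, y=0), (x=5, y=2), (x=4, y=3), (x=3, y=4), (x=2, y=5), (x=1, y=6), (x=0, y=7)
  Distance 7: (x=2, y=0), (x=4, y=0), (x=6, y=2), (x=4, y=4), (x=3, y=5), (x=2, y=6), (x=1, y=7)
  Distance 8: (x=5, y=0), (x=6, y=1), (x=7, y=2), (x=6, y=3), (x=5, y=4), (x=4, y=5), (x=3, y=6), (x=2, y=7)
  Distance 9: (x=6, y=0), (x=7, y=1), (x=7, y=3), (x=6, y=4), (x=5, y=5), (x=4, y=6), (x=3, y=7)
  Distance 10: (x=7, y=4), (x=6, y=5), (x=5, y=6), (x=4, y=7)
  Distance 11: (x=7, y=5), (x=6, y=6), (x=5, y=7)
  Distance 12: (x=7, y=6), (x=6, y=7)
  Distance 13: (x=7, y=7)
Total reachable: 55 (grid has 55 open cells total)

Answer: Reachable cells: 55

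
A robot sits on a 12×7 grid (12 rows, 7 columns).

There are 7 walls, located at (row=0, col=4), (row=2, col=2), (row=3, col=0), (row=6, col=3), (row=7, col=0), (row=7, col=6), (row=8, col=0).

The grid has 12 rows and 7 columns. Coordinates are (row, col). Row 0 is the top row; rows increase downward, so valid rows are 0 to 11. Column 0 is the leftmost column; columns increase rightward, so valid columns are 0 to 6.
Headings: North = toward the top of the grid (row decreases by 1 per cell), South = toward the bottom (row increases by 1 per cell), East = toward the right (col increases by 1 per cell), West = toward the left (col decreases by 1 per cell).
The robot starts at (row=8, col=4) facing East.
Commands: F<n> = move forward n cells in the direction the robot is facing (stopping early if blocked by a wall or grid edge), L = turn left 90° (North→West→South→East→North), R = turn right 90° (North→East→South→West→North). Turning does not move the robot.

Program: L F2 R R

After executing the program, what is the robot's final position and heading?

Answer: Final position: (row=6, col=4), facing South

Derivation:
Start: (row=8, col=4), facing East
  L: turn left, now facing North
  F2: move forward 2, now at (row=6, col=4)
  R: turn right, now facing East
  R: turn right, now facing South
Final: (row=6, col=4), facing South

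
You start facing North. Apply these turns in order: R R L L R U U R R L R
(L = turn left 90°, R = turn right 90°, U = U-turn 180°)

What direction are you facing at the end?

Start: North
  R (right (90° clockwise)) -> East
  R (right (90° clockwise)) -> South
  L (left (90° counter-clockwise)) -> East
  L (left (90° counter-clockwise)) -> North
  R (right (90° clockwise)) -> East
  U (U-turn (180°)) -> West
  U (U-turn (180°)) -> East
  R (right (90° clockwise)) -> South
  R (right (90° clockwise)) -> West
  L (left (90° counter-clockwise)) -> South
  R (right (90° clockwise)) -> West
Final: West

Answer: Final heading: West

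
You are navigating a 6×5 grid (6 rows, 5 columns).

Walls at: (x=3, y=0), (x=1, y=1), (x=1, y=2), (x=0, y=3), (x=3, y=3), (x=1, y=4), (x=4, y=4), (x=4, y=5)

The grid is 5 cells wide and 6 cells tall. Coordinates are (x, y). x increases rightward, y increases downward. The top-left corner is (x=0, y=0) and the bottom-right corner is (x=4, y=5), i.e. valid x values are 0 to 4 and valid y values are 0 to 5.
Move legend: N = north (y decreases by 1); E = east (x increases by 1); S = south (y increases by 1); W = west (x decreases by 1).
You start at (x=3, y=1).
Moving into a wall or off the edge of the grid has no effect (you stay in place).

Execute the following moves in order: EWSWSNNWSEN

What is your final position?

Answer: Final position: (x=3, y=1)

Derivation:
Start: (x=3, y=1)
  E (east): (x=3, y=1) -> (x=4, y=1)
  W (west): (x=4, y=1) -> (x=3, y=1)
  S (south): (x=3, y=1) -> (x=3, y=2)
  W (west): (x=3, y=2) -> (x=2, y=2)
  S (south): (x=2, y=2) -> (x=2, y=3)
  N (north): (x=2, y=3) -> (x=2, y=2)
  N (north): (x=2, y=2) -> (x=2, y=1)
  W (west): blocked, stay at (x=2, y=1)
  S (south): (x=2, y=1) -> (x=2, y=2)
  E (east): (x=2, y=2) -> (x=3, y=2)
  N (north): (x=3, y=2) -> (x=3, y=1)
Final: (x=3, y=1)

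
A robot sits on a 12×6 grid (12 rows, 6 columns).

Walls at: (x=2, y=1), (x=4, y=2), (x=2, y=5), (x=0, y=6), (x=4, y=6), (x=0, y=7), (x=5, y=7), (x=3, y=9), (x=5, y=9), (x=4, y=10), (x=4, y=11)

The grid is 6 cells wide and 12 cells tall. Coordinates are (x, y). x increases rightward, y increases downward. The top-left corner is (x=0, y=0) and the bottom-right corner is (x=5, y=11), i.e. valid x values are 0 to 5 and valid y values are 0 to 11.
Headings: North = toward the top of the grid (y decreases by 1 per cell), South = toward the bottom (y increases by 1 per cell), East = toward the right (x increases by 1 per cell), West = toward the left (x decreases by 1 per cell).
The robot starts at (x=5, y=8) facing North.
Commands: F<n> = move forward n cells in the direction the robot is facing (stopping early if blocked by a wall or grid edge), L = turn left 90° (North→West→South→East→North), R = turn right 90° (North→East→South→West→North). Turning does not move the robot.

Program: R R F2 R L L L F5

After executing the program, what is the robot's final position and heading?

Start: (x=5, y=8), facing North
  R: turn right, now facing East
  R: turn right, now facing South
  F2: move forward 0/2 (blocked), now at (x=5, y=8)
  R: turn right, now facing West
  L: turn left, now facing South
  L: turn left, now facing East
  L: turn left, now facing North
  F5: move forward 0/5 (blocked), now at (x=5, y=8)
Final: (x=5, y=8), facing North

Answer: Final position: (x=5, y=8), facing North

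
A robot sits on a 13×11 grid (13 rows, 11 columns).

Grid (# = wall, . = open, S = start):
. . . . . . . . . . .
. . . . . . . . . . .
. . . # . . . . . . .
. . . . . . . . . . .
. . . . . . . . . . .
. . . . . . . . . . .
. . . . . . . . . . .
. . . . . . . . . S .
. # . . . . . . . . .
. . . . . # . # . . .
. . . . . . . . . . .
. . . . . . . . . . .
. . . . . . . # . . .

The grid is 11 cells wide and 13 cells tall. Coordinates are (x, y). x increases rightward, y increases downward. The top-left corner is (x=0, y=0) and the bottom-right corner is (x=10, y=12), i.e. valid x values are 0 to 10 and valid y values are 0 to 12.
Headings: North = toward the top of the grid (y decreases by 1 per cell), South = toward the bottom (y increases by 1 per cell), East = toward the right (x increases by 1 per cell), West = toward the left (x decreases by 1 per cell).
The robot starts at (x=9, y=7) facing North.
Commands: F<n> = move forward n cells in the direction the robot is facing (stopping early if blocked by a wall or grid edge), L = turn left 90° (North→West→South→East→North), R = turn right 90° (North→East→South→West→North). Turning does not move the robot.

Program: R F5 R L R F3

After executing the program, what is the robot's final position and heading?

Answer: Final position: (x=10, y=10), facing South

Derivation:
Start: (x=9, y=7), facing North
  R: turn right, now facing East
  F5: move forward 1/5 (blocked), now at (x=10, y=7)
  R: turn right, now facing South
  L: turn left, now facing East
  R: turn right, now facing South
  F3: move forward 3, now at (x=10, y=10)
Final: (x=10, y=10), facing South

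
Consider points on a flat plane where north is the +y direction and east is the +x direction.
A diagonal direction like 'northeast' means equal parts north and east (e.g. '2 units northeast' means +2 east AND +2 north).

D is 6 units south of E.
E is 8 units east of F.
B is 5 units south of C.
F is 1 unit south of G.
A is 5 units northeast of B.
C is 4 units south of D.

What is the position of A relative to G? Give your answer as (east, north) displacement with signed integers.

Answer: A is at (east=13, north=-11) relative to G.

Derivation:
Place G at the origin (east=0, north=0).
  F is 1 unit south of G: delta (east=+0, north=-1); F at (east=0, north=-1).
  E is 8 units east of F: delta (east=+8, north=+0); E at (east=8, north=-1).
  D is 6 units south of E: delta (east=+0, north=-6); D at (east=8, north=-7).
  C is 4 units south of D: delta (east=+0, north=-4); C at (east=8, north=-11).
  B is 5 units south of C: delta (east=+0, north=-5); B at (east=8, north=-16).
  A is 5 units northeast of B: delta (east=+5, north=+5); A at (east=13, north=-11).
Therefore A relative to G: (east=13, north=-11).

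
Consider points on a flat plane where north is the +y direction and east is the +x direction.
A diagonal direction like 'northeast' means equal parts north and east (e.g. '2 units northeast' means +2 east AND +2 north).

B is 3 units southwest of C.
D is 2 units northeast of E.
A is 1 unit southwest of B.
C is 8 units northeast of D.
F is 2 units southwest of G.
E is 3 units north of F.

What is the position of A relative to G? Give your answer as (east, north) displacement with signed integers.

Place G at the origin (east=0, north=0).
  F is 2 units southwest of G: delta (east=-2, north=-2); F at (east=-2, north=-2).
  E is 3 units north of F: delta (east=+0, north=+3); E at (east=-2, north=1).
  D is 2 units northeast of E: delta (east=+2, north=+2); D at (east=0, north=3).
  C is 8 units northeast of D: delta (east=+8, north=+8); C at (east=8, north=11).
  B is 3 units southwest of C: delta (east=-3, north=-3); B at (east=5, north=8).
  A is 1 unit southwest of B: delta (east=-1, north=-1); A at (east=4, north=7).
Therefore A relative to G: (east=4, north=7).

Answer: A is at (east=4, north=7) relative to G.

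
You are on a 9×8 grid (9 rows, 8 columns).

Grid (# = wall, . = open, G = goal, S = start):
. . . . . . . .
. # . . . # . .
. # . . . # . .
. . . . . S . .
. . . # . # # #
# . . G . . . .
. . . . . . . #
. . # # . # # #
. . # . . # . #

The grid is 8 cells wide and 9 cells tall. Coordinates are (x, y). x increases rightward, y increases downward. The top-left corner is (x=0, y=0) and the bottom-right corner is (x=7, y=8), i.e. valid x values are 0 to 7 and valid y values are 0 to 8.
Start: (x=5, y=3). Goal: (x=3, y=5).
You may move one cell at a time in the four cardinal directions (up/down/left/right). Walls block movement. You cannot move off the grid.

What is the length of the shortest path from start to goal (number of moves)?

BFS from (x=5, y=3) until reaching (x=3, y=5):
  Distance 0: (x=5, y=3)
  Distance 1: (x=4, y=3), (x=6, y=3)
  Distance 2: (x=4, y=2), (x=6, y=2), (x=3, y=3), (x=7, y=3), (x=4, y=4)
  Distance 3: (x=4, y=1), (x=6, y=1), (x=3, y=2), (x=7, y=2), (x=2, y=3), (x=4, y=5)
  Distance 4: (x=4, y=0), (x=6, y=0), (x=3, y=1), (x=7, y=1), (x=2, y=2), (x=1, y=3), (x=2, y=4), (x=3, y=5), (x=5, y=5), (x=4, y=6)  <- goal reached here
One shortest path (4 moves): (x=5, y=3) -> (x=4, y=3) -> (x=4, y=4) -> (x=4, y=5) -> (x=3, y=5)

Answer: Shortest path length: 4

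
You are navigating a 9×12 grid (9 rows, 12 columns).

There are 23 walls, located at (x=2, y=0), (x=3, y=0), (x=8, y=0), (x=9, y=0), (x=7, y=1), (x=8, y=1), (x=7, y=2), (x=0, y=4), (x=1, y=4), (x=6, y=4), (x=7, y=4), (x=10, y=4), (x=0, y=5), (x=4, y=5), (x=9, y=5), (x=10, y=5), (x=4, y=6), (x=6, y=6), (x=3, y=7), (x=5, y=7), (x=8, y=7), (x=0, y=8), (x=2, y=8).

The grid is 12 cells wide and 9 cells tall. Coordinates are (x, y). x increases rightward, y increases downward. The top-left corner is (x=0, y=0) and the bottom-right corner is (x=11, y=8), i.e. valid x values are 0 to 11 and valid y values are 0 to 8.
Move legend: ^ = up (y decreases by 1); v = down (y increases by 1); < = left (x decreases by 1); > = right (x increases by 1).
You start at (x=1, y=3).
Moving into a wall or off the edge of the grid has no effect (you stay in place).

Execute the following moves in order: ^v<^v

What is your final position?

Answer: Final position: (x=0, y=3)

Derivation:
Start: (x=1, y=3)
  ^ (up): (x=1, y=3) -> (x=1, y=2)
  v (down): (x=1, y=2) -> (x=1, y=3)
  < (left): (x=1, y=3) -> (x=0, y=3)
  ^ (up): (x=0, y=3) -> (x=0, y=2)
  v (down): (x=0, y=2) -> (x=0, y=3)
Final: (x=0, y=3)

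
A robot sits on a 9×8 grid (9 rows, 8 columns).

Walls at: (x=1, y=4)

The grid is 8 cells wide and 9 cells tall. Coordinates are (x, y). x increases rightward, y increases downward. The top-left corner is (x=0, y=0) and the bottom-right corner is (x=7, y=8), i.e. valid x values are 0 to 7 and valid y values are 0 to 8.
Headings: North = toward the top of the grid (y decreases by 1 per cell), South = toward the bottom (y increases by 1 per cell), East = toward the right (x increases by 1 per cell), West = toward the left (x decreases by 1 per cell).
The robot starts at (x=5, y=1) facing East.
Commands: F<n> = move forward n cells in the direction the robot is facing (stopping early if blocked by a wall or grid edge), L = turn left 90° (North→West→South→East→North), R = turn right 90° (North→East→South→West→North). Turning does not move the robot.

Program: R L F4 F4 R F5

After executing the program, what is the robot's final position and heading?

Answer: Final position: (x=7, y=6), facing South

Derivation:
Start: (x=5, y=1), facing East
  R: turn right, now facing South
  L: turn left, now facing East
  F4: move forward 2/4 (blocked), now at (x=7, y=1)
  F4: move forward 0/4 (blocked), now at (x=7, y=1)
  R: turn right, now facing South
  F5: move forward 5, now at (x=7, y=6)
Final: (x=7, y=6), facing South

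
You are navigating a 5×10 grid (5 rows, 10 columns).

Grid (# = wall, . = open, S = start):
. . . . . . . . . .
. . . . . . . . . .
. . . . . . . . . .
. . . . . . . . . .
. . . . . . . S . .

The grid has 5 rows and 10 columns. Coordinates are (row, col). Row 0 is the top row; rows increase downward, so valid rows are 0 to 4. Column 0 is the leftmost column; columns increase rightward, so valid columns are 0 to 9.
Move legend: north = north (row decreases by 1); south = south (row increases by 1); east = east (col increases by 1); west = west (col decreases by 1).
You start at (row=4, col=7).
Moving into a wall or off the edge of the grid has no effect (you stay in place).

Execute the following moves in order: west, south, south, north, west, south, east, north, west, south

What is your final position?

Start: (row=4, col=7)
  west (west): (row=4, col=7) -> (row=4, col=6)
  south (south): blocked, stay at (row=4, col=6)
  south (south): blocked, stay at (row=4, col=6)
  north (north): (row=4, col=6) -> (row=3, col=6)
  west (west): (row=3, col=6) -> (row=3, col=5)
  south (south): (row=3, col=5) -> (row=4, col=5)
  east (east): (row=4, col=5) -> (row=4, col=6)
  north (north): (row=4, col=6) -> (row=3, col=6)
  west (west): (row=3, col=6) -> (row=3, col=5)
  south (south): (row=3, col=5) -> (row=4, col=5)
Final: (row=4, col=5)

Answer: Final position: (row=4, col=5)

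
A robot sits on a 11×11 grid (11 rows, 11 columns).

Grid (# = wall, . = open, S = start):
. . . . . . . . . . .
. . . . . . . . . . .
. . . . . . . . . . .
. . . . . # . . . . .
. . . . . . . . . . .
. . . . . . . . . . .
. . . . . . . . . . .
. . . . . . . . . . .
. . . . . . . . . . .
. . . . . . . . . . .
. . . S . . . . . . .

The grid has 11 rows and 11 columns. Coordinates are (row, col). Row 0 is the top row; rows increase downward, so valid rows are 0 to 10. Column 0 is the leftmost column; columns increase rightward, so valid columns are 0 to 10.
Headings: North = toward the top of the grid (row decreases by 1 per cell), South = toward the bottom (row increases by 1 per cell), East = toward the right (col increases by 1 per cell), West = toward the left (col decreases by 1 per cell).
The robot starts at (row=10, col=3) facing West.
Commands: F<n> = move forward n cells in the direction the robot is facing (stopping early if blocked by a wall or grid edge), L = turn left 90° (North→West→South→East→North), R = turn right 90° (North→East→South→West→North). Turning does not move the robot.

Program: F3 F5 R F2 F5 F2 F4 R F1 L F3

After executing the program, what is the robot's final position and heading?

Start: (row=10, col=3), facing West
  F3: move forward 3, now at (row=10, col=0)
  F5: move forward 0/5 (blocked), now at (row=10, col=0)
  R: turn right, now facing North
  F2: move forward 2, now at (row=8, col=0)
  F5: move forward 5, now at (row=3, col=0)
  F2: move forward 2, now at (row=1, col=0)
  F4: move forward 1/4 (blocked), now at (row=0, col=0)
  R: turn right, now facing East
  F1: move forward 1, now at (row=0, col=1)
  L: turn left, now facing North
  F3: move forward 0/3 (blocked), now at (row=0, col=1)
Final: (row=0, col=1), facing North

Answer: Final position: (row=0, col=1), facing North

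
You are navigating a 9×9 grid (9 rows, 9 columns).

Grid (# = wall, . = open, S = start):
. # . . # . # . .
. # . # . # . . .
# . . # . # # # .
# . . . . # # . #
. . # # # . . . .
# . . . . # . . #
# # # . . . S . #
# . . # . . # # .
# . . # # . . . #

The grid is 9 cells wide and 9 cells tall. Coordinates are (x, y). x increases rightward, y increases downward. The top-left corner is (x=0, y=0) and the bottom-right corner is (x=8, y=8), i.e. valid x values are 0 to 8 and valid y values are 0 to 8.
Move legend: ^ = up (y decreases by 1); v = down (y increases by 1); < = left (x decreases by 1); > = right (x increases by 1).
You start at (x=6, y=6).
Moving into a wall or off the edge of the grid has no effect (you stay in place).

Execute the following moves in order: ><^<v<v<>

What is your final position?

Start: (x=6, y=6)
  > (right): (x=6, y=6) -> (x=7, y=6)
  < (left): (x=7, y=6) -> (x=6, y=6)
  ^ (up): (x=6, y=6) -> (x=6, y=5)
  < (left): blocked, stay at (x=6, y=5)
  v (down): (x=6, y=5) -> (x=6, y=6)
  < (left): (x=6, y=6) -> (x=5, y=6)
  v (down): (x=5, y=6) -> (x=5, y=7)
  < (left): (x=5, y=7) -> (x=4, y=7)
  > (right): (x=4, y=7) -> (x=5, y=7)
Final: (x=5, y=7)

Answer: Final position: (x=5, y=7)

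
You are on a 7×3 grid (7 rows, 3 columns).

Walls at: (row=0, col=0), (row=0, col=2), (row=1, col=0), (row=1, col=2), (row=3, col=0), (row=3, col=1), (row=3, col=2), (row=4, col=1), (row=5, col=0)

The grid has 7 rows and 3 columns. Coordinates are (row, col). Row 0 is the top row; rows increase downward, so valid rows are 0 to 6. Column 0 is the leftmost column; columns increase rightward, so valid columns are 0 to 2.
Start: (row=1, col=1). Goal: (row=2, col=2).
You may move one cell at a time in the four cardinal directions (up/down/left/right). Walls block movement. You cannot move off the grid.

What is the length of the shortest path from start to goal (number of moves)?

BFS from (row=1, col=1) until reaching (row=2, col=2):
  Distance 0: (row=1, col=1)
  Distance 1: (row=0, col=1), (row=2, col=1)
  Distance 2: (row=2, col=0), (row=2, col=2)  <- goal reached here
One shortest path (2 moves): (row=1, col=1) -> (row=2, col=1) -> (row=2, col=2)

Answer: Shortest path length: 2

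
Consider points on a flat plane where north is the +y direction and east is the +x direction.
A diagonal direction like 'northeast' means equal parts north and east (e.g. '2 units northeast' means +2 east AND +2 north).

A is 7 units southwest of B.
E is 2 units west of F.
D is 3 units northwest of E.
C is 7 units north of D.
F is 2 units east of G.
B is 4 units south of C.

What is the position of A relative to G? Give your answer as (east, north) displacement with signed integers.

Answer: A is at (east=-10, north=-1) relative to G.

Derivation:
Place G at the origin (east=0, north=0).
  F is 2 units east of G: delta (east=+2, north=+0); F at (east=2, north=0).
  E is 2 units west of F: delta (east=-2, north=+0); E at (east=0, north=0).
  D is 3 units northwest of E: delta (east=-3, north=+3); D at (east=-3, north=3).
  C is 7 units north of D: delta (east=+0, north=+7); C at (east=-3, north=10).
  B is 4 units south of C: delta (east=+0, north=-4); B at (east=-3, north=6).
  A is 7 units southwest of B: delta (east=-7, north=-7); A at (east=-10, north=-1).
Therefore A relative to G: (east=-10, north=-1).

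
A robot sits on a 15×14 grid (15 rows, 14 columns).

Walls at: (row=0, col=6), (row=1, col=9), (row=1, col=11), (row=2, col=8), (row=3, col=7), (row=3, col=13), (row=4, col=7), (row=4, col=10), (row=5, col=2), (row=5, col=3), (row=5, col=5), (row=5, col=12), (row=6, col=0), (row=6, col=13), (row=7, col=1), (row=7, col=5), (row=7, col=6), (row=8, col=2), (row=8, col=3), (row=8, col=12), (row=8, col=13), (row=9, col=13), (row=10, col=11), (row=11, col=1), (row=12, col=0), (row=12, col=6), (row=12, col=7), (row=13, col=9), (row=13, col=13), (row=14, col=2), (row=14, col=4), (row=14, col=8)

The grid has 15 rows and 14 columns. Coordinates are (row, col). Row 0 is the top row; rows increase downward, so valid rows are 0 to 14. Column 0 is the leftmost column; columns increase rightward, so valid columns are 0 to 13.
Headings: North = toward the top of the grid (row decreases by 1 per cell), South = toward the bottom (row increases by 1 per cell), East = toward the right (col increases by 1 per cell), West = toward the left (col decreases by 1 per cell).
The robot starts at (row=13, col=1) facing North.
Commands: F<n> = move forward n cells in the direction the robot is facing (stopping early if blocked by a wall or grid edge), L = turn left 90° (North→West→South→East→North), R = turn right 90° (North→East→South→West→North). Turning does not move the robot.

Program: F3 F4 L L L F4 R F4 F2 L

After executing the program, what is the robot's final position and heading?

Answer: Final position: (row=14, col=5), facing East

Derivation:
Start: (row=13, col=1), facing North
  F3: move forward 1/3 (blocked), now at (row=12, col=1)
  F4: move forward 0/4 (blocked), now at (row=12, col=1)
  L: turn left, now facing West
  L: turn left, now facing South
  L: turn left, now facing East
  F4: move forward 4, now at (row=12, col=5)
  R: turn right, now facing South
  F4: move forward 2/4 (blocked), now at (row=14, col=5)
  F2: move forward 0/2 (blocked), now at (row=14, col=5)
  L: turn left, now facing East
Final: (row=14, col=5), facing East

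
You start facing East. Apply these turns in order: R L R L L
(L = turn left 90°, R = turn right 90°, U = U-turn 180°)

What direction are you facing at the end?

Answer: Final heading: North

Derivation:
Start: East
  R (right (90° clockwise)) -> South
  L (left (90° counter-clockwise)) -> East
  R (right (90° clockwise)) -> South
  L (left (90° counter-clockwise)) -> East
  L (left (90° counter-clockwise)) -> North
Final: North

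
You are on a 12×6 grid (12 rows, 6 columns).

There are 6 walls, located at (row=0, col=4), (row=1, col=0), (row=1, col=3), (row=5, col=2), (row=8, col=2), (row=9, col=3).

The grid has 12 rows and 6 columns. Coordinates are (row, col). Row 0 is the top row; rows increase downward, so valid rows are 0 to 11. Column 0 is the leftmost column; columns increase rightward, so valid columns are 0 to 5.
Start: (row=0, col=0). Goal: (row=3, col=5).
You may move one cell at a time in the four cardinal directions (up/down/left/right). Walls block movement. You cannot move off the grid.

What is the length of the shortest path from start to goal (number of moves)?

BFS from (row=0, col=0) until reaching (row=3, col=5):
  Distance 0: (row=0, col=0)
  Distance 1: (row=0, col=1)
  Distance 2: (row=0, col=2), (row=1, col=1)
  Distance 3: (row=0, col=3), (row=1, col=2), (row=2, col=1)
  Distance 4: (row=2, col=0), (row=2, col=2), (row=3, col=1)
  Distance 5: (row=2, col=3), (row=3, col=0), (row=3, col=2), (row=4, col=1)
  Distance 6: (row=2, col=4), (row=3, col=3), (row=4, col=0), (row=4, col=2), (row=5, col=1)
  Distance 7: (row=1, col=4), (row=2, col=5), (row=3, col=4), (row=4, col=3), (row=5, col=0), (row=6, col=1)
  Distance 8: (row=1, col=5), (row=3, col=5), (row=4, col=4), (row=5, col=3), (row=6, col=0), (row=6, col=2), (row=7, col=1)  <- goal reached here
One shortest path (8 moves): (row=0, col=0) -> (row=0, col=1) -> (row=0, col=2) -> (row=1, col=2) -> (row=2, col=2) -> (row=2, col=3) -> (row=2, col=4) -> (row=2, col=5) -> (row=3, col=5)

Answer: Shortest path length: 8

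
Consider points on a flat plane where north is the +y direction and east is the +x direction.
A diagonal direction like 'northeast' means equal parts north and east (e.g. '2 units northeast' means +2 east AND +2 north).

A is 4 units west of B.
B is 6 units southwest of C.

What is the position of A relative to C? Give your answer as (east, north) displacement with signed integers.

Place C at the origin (east=0, north=0).
  B is 6 units southwest of C: delta (east=-6, north=-6); B at (east=-6, north=-6).
  A is 4 units west of B: delta (east=-4, north=+0); A at (east=-10, north=-6).
Therefore A relative to C: (east=-10, north=-6).

Answer: A is at (east=-10, north=-6) relative to C.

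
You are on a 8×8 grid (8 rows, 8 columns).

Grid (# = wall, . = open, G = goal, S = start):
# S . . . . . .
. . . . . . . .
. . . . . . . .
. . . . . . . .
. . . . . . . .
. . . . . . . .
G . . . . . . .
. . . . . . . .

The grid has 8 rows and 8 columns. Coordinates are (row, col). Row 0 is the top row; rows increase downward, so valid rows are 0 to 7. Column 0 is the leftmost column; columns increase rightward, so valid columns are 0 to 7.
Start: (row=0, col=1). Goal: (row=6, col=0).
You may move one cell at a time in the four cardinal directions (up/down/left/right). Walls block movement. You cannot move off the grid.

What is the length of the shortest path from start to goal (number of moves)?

BFS from (row=0, col=1) until reaching (row=6, col=0):
  Distance 0: (row=0, col=1)
  Distance 1: (row=0, col=2), (row=1, col=1)
  Distance 2: (row=0, col=3), (row=1, col=0), (row=1, col=2), (row=2, col=1)
  Distance 3: (row=0, col=4), (row=1, col=3), (row=2, col=0), (row=2, col=2), (row=3, col=1)
  Distance 4: (row=0, col=5), (row=1, col=4), (row=2, col=3), (row=3, col=0), (row=3, col=2), (row=4, col=1)
  Distance 5: (row=0, col=6), (row=1, col=5), (row=2, col=4), (row=3, col=3), (row=4, col=0), (row=4, col=2), (row=5, col=1)
  Distance 6: (row=0, col=7), (row=1, col=6), (row=2, col=5), (row=3, col=4), (row=4, col=3), (row=5, col=0), (row=5, col=2), (row=6, col=1)
  Distance 7: (row=1, col=7), (row=2, col=6), (row=3, col=5), (row=4, col=4), (row=5, col=3), (row=6, col=0), (row=6, col=2), (row=7, col=1)  <- goal reached here
One shortest path (7 moves): (row=0, col=1) -> (row=1, col=1) -> (row=1, col=0) -> (row=2, col=0) -> (row=3, col=0) -> (row=4, col=0) -> (row=5, col=0) -> (row=6, col=0)

Answer: Shortest path length: 7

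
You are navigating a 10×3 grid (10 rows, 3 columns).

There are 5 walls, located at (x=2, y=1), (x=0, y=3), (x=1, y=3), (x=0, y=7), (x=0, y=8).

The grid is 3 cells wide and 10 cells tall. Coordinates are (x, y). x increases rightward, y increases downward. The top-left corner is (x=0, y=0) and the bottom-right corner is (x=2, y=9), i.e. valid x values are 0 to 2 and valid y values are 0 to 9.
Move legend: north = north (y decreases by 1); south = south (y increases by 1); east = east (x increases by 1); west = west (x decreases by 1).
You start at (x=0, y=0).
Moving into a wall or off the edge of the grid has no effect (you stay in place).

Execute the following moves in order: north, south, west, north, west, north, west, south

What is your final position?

Start: (x=0, y=0)
  north (north): blocked, stay at (x=0, y=0)
  south (south): (x=0, y=0) -> (x=0, y=1)
  west (west): blocked, stay at (x=0, y=1)
  north (north): (x=0, y=1) -> (x=0, y=0)
  west (west): blocked, stay at (x=0, y=0)
  north (north): blocked, stay at (x=0, y=0)
  west (west): blocked, stay at (x=0, y=0)
  south (south): (x=0, y=0) -> (x=0, y=1)
Final: (x=0, y=1)

Answer: Final position: (x=0, y=1)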